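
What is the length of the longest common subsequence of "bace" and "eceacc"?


LCS of "bace" and "eceacc"
DP table:
           e    c    e    a    c    c
      0    0    0    0    0    0    0
  b   0    0    0    0    0    0    0
  a   0    0    0    0    1    1    1
  c   0    0    1    1    1    2    2
  e   0    1    1    2    2    2    2
LCS length = dp[4][6] = 2

2


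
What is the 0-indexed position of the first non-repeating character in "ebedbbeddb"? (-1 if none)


Input: ebedbbeddb
Character frequencies:
  'b': 4
  'd': 3
  'e': 3
Scanning left to right for freq == 1:
  Position 0 ('e'): freq=3, skip
  Position 1 ('b'): freq=4, skip
  Position 2 ('e'): freq=3, skip
  Position 3 ('d'): freq=3, skip
  Position 4 ('b'): freq=4, skip
  Position 5 ('b'): freq=4, skip
  Position 6 ('e'): freq=3, skip
  Position 7 ('d'): freq=3, skip
  Position 8 ('d'): freq=3, skip
  Position 9 ('b'): freq=4, skip
  No unique character found => answer = -1

-1


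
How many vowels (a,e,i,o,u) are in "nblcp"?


Input: nblcp
Checking each character:
  'n' at position 0: consonant
  'b' at position 1: consonant
  'l' at position 2: consonant
  'c' at position 3: consonant
  'p' at position 4: consonant
Total vowels: 0

0


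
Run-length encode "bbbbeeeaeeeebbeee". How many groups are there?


Input: bbbbeeeaeeeebbeee
Scanning for consecutive runs:
  Group 1: 'b' x 4 (positions 0-3)
  Group 2: 'e' x 3 (positions 4-6)
  Group 3: 'a' x 1 (positions 7-7)
  Group 4: 'e' x 4 (positions 8-11)
  Group 5: 'b' x 2 (positions 12-13)
  Group 6: 'e' x 3 (positions 14-16)
Total groups: 6

6


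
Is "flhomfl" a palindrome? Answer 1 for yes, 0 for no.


Input: flhomfl
Reversed: lfmohlf
  Compare pos 0 ('f') with pos 6 ('l'): MISMATCH
  Compare pos 1 ('l') with pos 5 ('f'): MISMATCH
  Compare pos 2 ('h') with pos 4 ('m'): MISMATCH
Result: not a palindrome

0


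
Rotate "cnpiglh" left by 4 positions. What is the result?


Input: "cnpiglh", rotate left by 4
First 4 characters: "cnpi"
Remaining characters: "glh"
Concatenate remaining + first: "glh" + "cnpi" = "glhcnpi"

glhcnpi


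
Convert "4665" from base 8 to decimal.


Input: "4665" in base 8
Positional expansion:
  Digit '4' (value 4) x 8^3 = 2048
  Digit '6' (value 6) x 8^2 = 384
  Digit '6' (value 6) x 8^1 = 48
  Digit '5' (value 5) x 8^0 = 5
Sum = 2485

2485


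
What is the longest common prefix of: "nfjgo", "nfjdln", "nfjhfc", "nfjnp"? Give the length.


Words: nfjgo, nfjdln, nfjhfc, nfjnp
  Position 0: all 'n' => match
  Position 1: all 'f' => match
  Position 2: all 'j' => match
  Position 3: ('g', 'd', 'h', 'n') => mismatch, stop
LCP = "nfj" (length 3)

3


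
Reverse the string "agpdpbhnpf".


Input: agpdpbhnpf
Reading characters right to left:
  Position 9: 'f'
  Position 8: 'p'
  Position 7: 'n'
  Position 6: 'h'
  Position 5: 'b'
  Position 4: 'p'
  Position 3: 'd'
  Position 2: 'p'
  Position 1: 'g'
  Position 0: 'a'
Reversed: fpnhbpdpga

fpnhbpdpga


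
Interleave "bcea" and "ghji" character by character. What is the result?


Interleaving "bcea" and "ghji":
  Position 0: 'b' from first, 'g' from second => "bg"
  Position 1: 'c' from first, 'h' from second => "ch"
  Position 2: 'e' from first, 'j' from second => "ej"
  Position 3: 'a' from first, 'i' from second => "ai"
Result: bgchejai

bgchejai


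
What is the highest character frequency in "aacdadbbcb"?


Input: aacdadbbcb
Character counts:
  'a': 3
  'b': 3
  'c': 2
  'd': 2
Maximum frequency: 3

3


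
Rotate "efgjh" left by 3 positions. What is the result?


Input: "efgjh", rotate left by 3
First 3 characters: "efg"
Remaining characters: "jh"
Concatenate remaining + first: "jh" + "efg" = "jhefg"

jhefg


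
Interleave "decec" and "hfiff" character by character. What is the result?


Interleaving "decec" and "hfiff":
  Position 0: 'd' from first, 'h' from second => "dh"
  Position 1: 'e' from first, 'f' from second => "ef"
  Position 2: 'c' from first, 'i' from second => "ci"
  Position 3: 'e' from first, 'f' from second => "ef"
  Position 4: 'c' from first, 'f' from second => "cf"
Result: dhefciefcf

dhefciefcf


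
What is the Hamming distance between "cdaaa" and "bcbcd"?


Comparing "cdaaa" and "bcbcd" position by position:
  Position 0: 'c' vs 'b' => differ
  Position 1: 'd' vs 'c' => differ
  Position 2: 'a' vs 'b' => differ
  Position 3: 'a' vs 'c' => differ
  Position 4: 'a' vs 'd' => differ
Total differences (Hamming distance): 5

5


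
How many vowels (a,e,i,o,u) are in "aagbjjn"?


Input: aagbjjn
Checking each character:
  'a' at position 0: vowel (running total: 1)
  'a' at position 1: vowel (running total: 2)
  'g' at position 2: consonant
  'b' at position 3: consonant
  'j' at position 4: consonant
  'j' at position 5: consonant
  'n' at position 6: consonant
Total vowels: 2

2


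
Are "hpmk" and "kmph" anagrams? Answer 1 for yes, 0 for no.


Strings: "hpmk", "kmph"
Sorted first:  hkmp
Sorted second: hkmp
Sorted forms match => anagrams

1


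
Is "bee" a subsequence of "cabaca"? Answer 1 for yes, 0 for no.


Check if "bee" is a subsequence of "cabaca"
Greedy scan:
  Position 0 ('c'): no match needed
  Position 1 ('a'): no match needed
  Position 2 ('b'): matches sub[0] = 'b'
  Position 3 ('a'): no match needed
  Position 4 ('c'): no match needed
  Position 5 ('a'): no match needed
Only matched 1/3 characters => not a subsequence

0


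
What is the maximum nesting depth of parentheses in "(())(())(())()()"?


Input: "(())(())(())()()"
Tracking depth:
  Position 0 '(': depth becomes 1
  Position 1 '(': depth becomes 2
  Position 2 ')': depth becomes 1
  Position 3 ')': depth becomes 0
  Position 4 '(': depth becomes 1
  Position 5 '(': depth becomes 2
  Position 6 ')': depth becomes 1
  Position 7 ')': depth becomes 0
  Position 8 '(': depth becomes 1
  Position 9 '(': depth becomes 2
  Position 10 ')': depth becomes 1
  Position 11 ')': depth becomes 0
  Position 12 '(': depth becomes 1
  Position 13 ')': depth becomes 0
  Position 14 '(': depth becomes 1
  Position 15 ')': depth becomes 0
Maximum depth reached: 2

2


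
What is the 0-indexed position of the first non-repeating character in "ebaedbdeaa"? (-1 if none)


Input: ebaedbdeaa
Character frequencies:
  'a': 3
  'b': 2
  'd': 2
  'e': 3
Scanning left to right for freq == 1:
  Position 0 ('e'): freq=3, skip
  Position 1 ('b'): freq=2, skip
  Position 2 ('a'): freq=3, skip
  Position 3 ('e'): freq=3, skip
  Position 4 ('d'): freq=2, skip
  Position 5 ('b'): freq=2, skip
  Position 6 ('d'): freq=2, skip
  Position 7 ('e'): freq=3, skip
  Position 8 ('a'): freq=3, skip
  Position 9 ('a'): freq=3, skip
  No unique character found => answer = -1

-1


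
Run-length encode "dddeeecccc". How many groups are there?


Input: dddeeecccc
Scanning for consecutive runs:
  Group 1: 'd' x 3 (positions 0-2)
  Group 2: 'e' x 3 (positions 3-5)
  Group 3: 'c' x 4 (positions 6-9)
Total groups: 3

3


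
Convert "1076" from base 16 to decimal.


Input: "1076" in base 16
Positional expansion:
  Digit '1' (value 1) x 16^3 = 4096
  Digit '0' (value 0) x 16^2 = 0
  Digit '7' (value 7) x 16^1 = 112
  Digit '6' (value 6) x 16^0 = 6
Sum = 4214

4214


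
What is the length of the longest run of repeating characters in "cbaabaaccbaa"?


Input: "cbaabaaccbaa"
Scanning for longest run:
  Position 1 ('b'): new char, reset run to 1
  Position 2 ('a'): new char, reset run to 1
  Position 3 ('a'): continues run of 'a', length=2
  Position 4 ('b'): new char, reset run to 1
  Position 5 ('a'): new char, reset run to 1
  Position 6 ('a'): continues run of 'a', length=2
  Position 7 ('c'): new char, reset run to 1
  Position 8 ('c'): continues run of 'c', length=2
  Position 9 ('b'): new char, reset run to 1
  Position 10 ('a'): new char, reset run to 1
  Position 11 ('a'): continues run of 'a', length=2
Longest run: 'a' with length 2

2


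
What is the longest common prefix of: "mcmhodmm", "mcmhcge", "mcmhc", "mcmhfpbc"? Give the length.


Words: mcmhodmm, mcmhcge, mcmhc, mcmhfpbc
  Position 0: all 'm' => match
  Position 1: all 'c' => match
  Position 2: all 'm' => match
  Position 3: all 'h' => match
  Position 4: ('o', 'c', 'c', 'f') => mismatch, stop
LCP = "mcmh" (length 4)

4


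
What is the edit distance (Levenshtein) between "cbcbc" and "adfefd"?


Computing edit distance: "cbcbc" -> "adfefd"
DP table:
           a    d    f    e    f    d
      0    1    2    3    4    5    6
  c   1    1    2    3    4    5    6
  b   2    2    2    3    4    5    6
  c   3    3    3    3    4    5    6
  b   4    4    4    4    4    5    6
  c   5    5    5    5    5    5    6
Edit distance = dp[5][6] = 6

6


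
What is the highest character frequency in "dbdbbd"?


Input: dbdbbd
Character counts:
  'b': 3
  'd': 3
Maximum frequency: 3

3


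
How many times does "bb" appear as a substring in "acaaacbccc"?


Searching for "bb" in "acaaacbccc"
Scanning each position:
  Position 0: "ac" => no
  Position 1: "ca" => no
  Position 2: "aa" => no
  Position 3: "aa" => no
  Position 4: "ac" => no
  Position 5: "cb" => no
  Position 6: "bc" => no
  Position 7: "cc" => no
  Position 8: "cc" => no
Total occurrences: 0

0


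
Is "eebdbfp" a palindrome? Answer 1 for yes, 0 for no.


Input: eebdbfp
Reversed: pfbdbee
  Compare pos 0 ('e') with pos 6 ('p'): MISMATCH
  Compare pos 1 ('e') with pos 5 ('f'): MISMATCH
  Compare pos 2 ('b') with pos 4 ('b'): match
Result: not a palindrome

0


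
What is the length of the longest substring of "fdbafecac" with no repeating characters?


Input: "fdbafecac"
Sliding window (track last position of each char):
  Position 0 ('f'): window [0,0] length 1 -- new best
  Position 1 ('d'): window [0,1] length 2 -- new best
  Position 2 ('b'): window [0,2] length 3 -- new best
  Position 3 ('a'): window [0,3] length 4 -- new best
  Position 4 ('f'): repeat (last at 0), move window start to 1
  Position 4 ('f'): window [1,4] length 4
  Position 5 ('e'): window [1,5] length 5 -- new best
  Position 6 ('c'): window [1,6] length 6 -- new best
  Position 7 ('a'): repeat (last at 3), move window start to 4
  Position 7 ('a'): window [4,7] length 4
  Position 8 ('c'): repeat (last at 6), move window start to 7
  Position 8 ('c'): window [7,8] length 2
Longest substring with no repeats: "dbafec" with length 6

6


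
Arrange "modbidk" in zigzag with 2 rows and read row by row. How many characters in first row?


Zigzag "modbidk" into 2 rows:
Placing characters:
  'm' => row 0
  'o' => row 1
  'd' => row 0
  'b' => row 1
  'i' => row 0
  'd' => row 1
  'k' => row 0
Rows:
  Row 0: "mdik"
  Row 1: "obd"
First row length: 4

4


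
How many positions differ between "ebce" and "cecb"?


Comparing "ebce" and "cecb" position by position:
  Position 0: 'e' vs 'c' => DIFFER
  Position 1: 'b' vs 'e' => DIFFER
  Position 2: 'c' vs 'c' => same
  Position 3: 'e' vs 'b' => DIFFER
Positions that differ: 3

3


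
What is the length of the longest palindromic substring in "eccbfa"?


Input: "eccbfa"
Checking substrings for palindromes:
  [1:3] "cc" (len 2) => palindrome
Longest palindromic substring: "cc" with length 2

2


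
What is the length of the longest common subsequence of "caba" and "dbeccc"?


LCS of "caba" and "dbeccc"
DP table:
           d    b    e    c    c    c
      0    0    0    0    0    0    0
  c   0    0    0    0    1    1    1
  a   0    0    0    0    1    1    1
  b   0    0    1    1    1    1    1
  a   0    0    1    1    1    1    1
LCS length = dp[4][6] = 1

1


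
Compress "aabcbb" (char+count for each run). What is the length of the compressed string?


Input: aabcbb
Runs:
  'a' x 2 => "a2"
  'b' x 1 => "b1"
  'c' x 1 => "c1"
  'b' x 2 => "b2"
Compressed: "a2b1c1b2"
Compressed length: 8

8


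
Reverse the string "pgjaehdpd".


Input: pgjaehdpd
Reading characters right to left:
  Position 8: 'd'
  Position 7: 'p'
  Position 6: 'd'
  Position 5: 'h'
  Position 4: 'e'
  Position 3: 'a'
  Position 2: 'j'
  Position 1: 'g'
  Position 0: 'p'
Reversed: dpdheajgp

dpdheajgp


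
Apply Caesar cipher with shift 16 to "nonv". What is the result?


Caesar cipher: shift "nonv" by 16
  'n' (pos 13) + 16 = pos 3 = 'd'
  'o' (pos 14) + 16 = pos 4 = 'e'
  'n' (pos 13) + 16 = pos 3 = 'd'
  'v' (pos 21) + 16 = pos 11 = 'l'
Result: dedl

dedl


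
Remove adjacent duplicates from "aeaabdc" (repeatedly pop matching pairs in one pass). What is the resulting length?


Input: aeaabdc
Stack-based adjacent duplicate removal:
  Read 'a': push. Stack: a
  Read 'e': push. Stack: ae
  Read 'a': push. Stack: aea
  Read 'a': matches stack top 'a' => pop. Stack: ae
  Read 'b': push. Stack: aeb
  Read 'd': push. Stack: aebd
  Read 'c': push. Stack: aebdc
Final stack: "aebdc" (length 5)

5


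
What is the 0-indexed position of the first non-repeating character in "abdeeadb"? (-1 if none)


Input: abdeeadb
Character frequencies:
  'a': 2
  'b': 2
  'd': 2
  'e': 2
Scanning left to right for freq == 1:
  Position 0 ('a'): freq=2, skip
  Position 1 ('b'): freq=2, skip
  Position 2 ('d'): freq=2, skip
  Position 3 ('e'): freq=2, skip
  Position 4 ('e'): freq=2, skip
  Position 5 ('a'): freq=2, skip
  Position 6 ('d'): freq=2, skip
  Position 7 ('b'): freq=2, skip
  No unique character found => answer = -1

-1


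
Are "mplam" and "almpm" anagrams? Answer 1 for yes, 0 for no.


Strings: "mplam", "almpm"
Sorted first:  almmp
Sorted second: almmp
Sorted forms match => anagrams

1


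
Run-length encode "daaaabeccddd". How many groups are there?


Input: daaaabeccddd
Scanning for consecutive runs:
  Group 1: 'd' x 1 (positions 0-0)
  Group 2: 'a' x 4 (positions 1-4)
  Group 3: 'b' x 1 (positions 5-5)
  Group 4: 'e' x 1 (positions 6-6)
  Group 5: 'c' x 2 (positions 7-8)
  Group 6: 'd' x 3 (positions 9-11)
Total groups: 6

6


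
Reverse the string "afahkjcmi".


Input: afahkjcmi
Reading characters right to left:
  Position 8: 'i'
  Position 7: 'm'
  Position 6: 'c'
  Position 5: 'j'
  Position 4: 'k'
  Position 3: 'h'
  Position 2: 'a'
  Position 1: 'f'
  Position 0: 'a'
Reversed: imcjkhafa

imcjkhafa


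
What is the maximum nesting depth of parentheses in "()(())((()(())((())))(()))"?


Input: "()(())((()(())((())))(()))"
Tracking depth:
  Position 0 '(': depth becomes 1
  Position 1 ')': depth becomes 0
  Position 2 '(': depth becomes 1
  Position 3 '(': depth becomes 2
  Position 4 ')': depth becomes 1
  Position 5 ')': depth becomes 0
  Position 6 '(': depth becomes 1
  Position 7 '(': depth becomes 2
  Position 8 '(': depth becomes 3
  Position 9 ')': depth becomes 2
  Position 10 '(': depth becomes 3
  Position 11 '(': depth becomes 4
  Position 12 ')': depth becomes 3
  Position 13 ')': depth becomes 2
  Position 14 '(': depth becomes 3
  Position 15 '(': depth becomes 4
  Position 16 '(': depth becomes 5
  Position 17 ')': depth becomes 4
  Position 18 ')': depth becomes 3
  Position 19 ')': depth becomes 2
  Position 20 ')': depth becomes 1
  Position 21 '(': depth becomes 2
  Position 22 '(': depth becomes 3
  Position 23 ')': depth becomes 2
  Position 24 ')': depth becomes 1
  Position 25 ')': depth becomes 0
Maximum depth reached: 5

5


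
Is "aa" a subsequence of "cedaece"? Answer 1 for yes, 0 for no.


Check if "aa" is a subsequence of "cedaece"
Greedy scan:
  Position 0 ('c'): no match needed
  Position 1 ('e'): no match needed
  Position 2 ('d'): no match needed
  Position 3 ('a'): matches sub[0] = 'a'
  Position 4 ('e'): no match needed
  Position 5 ('c'): no match needed
  Position 6 ('e'): no match needed
Only matched 1/2 characters => not a subsequence

0


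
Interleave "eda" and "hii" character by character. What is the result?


Interleaving "eda" and "hii":
  Position 0: 'e' from first, 'h' from second => "eh"
  Position 1: 'd' from first, 'i' from second => "di"
  Position 2: 'a' from first, 'i' from second => "ai"
Result: ehdiai

ehdiai


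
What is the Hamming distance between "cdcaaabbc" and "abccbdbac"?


Comparing "cdcaaabbc" and "abccbdbac" position by position:
  Position 0: 'c' vs 'a' => differ
  Position 1: 'd' vs 'b' => differ
  Position 2: 'c' vs 'c' => same
  Position 3: 'a' vs 'c' => differ
  Position 4: 'a' vs 'b' => differ
  Position 5: 'a' vs 'd' => differ
  Position 6: 'b' vs 'b' => same
  Position 7: 'b' vs 'a' => differ
  Position 8: 'c' vs 'c' => same
Total differences (Hamming distance): 6

6


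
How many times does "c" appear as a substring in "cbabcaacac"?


Searching for "c" in "cbabcaacac"
Scanning each position:
  Position 0: "c" => MATCH
  Position 1: "b" => no
  Position 2: "a" => no
  Position 3: "b" => no
  Position 4: "c" => MATCH
  Position 5: "a" => no
  Position 6: "a" => no
  Position 7: "c" => MATCH
  Position 8: "a" => no
  Position 9: "c" => MATCH
Total occurrences: 4

4


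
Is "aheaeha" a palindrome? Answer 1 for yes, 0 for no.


Input: aheaeha
Reversed: aheaeha
  Compare pos 0 ('a') with pos 6 ('a'): match
  Compare pos 1 ('h') with pos 5 ('h'): match
  Compare pos 2 ('e') with pos 4 ('e'): match
Result: palindrome

1


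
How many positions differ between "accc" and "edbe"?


Comparing "accc" and "edbe" position by position:
  Position 0: 'a' vs 'e' => DIFFER
  Position 1: 'c' vs 'd' => DIFFER
  Position 2: 'c' vs 'b' => DIFFER
  Position 3: 'c' vs 'e' => DIFFER
Positions that differ: 4

4


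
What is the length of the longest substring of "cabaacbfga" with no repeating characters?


Input: "cabaacbfga"
Sliding window (track last position of each char):
  Position 0 ('c'): window [0,0] length 1 -- new best
  Position 1 ('a'): window [0,1] length 2 -- new best
  Position 2 ('b'): window [0,2] length 3 -- new best
  Position 3 ('a'): repeat (last at 1), move window start to 2
  Position 3 ('a'): window [2,3] length 2
  Position 4 ('a'): repeat (last at 3), move window start to 4
  Position 4 ('a'): window [4,4] length 1
  Position 5 ('c'): window [4,5] length 2
  Position 6 ('b'): window [4,6] length 3
  Position 7 ('f'): window [4,7] length 4 -- new best
  Position 8 ('g'): window [4,8] length 5 -- new best
  Position 9 ('a'): repeat (last at 4), move window start to 5
  Position 9 ('a'): window [5,9] length 5
Longest substring with no repeats: "acbfg" with length 5

5


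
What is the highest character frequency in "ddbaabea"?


Input: ddbaabea
Character counts:
  'a': 3
  'b': 2
  'd': 2
  'e': 1
Maximum frequency: 3

3


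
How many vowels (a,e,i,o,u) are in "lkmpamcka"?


Input: lkmpamcka
Checking each character:
  'l' at position 0: consonant
  'k' at position 1: consonant
  'm' at position 2: consonant
  'p' at position 3: consonant
  'a' at position 4: vowel (running total: 1)
  'm' at position 5: consonant
  'c' at position 6: consonant
  'k' at position 7: consonant
  'a' at position 8: vowel (running total: 2)
Total vowels: 2

2


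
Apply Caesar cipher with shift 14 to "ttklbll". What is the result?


Caesar cipher: shift "ttklbll" by 14
  't' (pos 19) + 14 = pos 7 = 'h'
  't' (pos 19) + 14 = pos 7 = 'h'
  'k' (pos 10) + 14 = pos 24 = 'y'
  'l' (pos 11) + 14 = pos 25 = 'z'
  'b' (pos 1) + 14 = pos 15 = 'p'
  'l' (pos 11) + 14 = pos 25 = 'z'
  'l' (pos 11) + 14 = pos 25 = 'z'
Result: hhyzpzz

hhyzpzz


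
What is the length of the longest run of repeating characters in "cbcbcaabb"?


Input: "cbcbcaabb"
Scanning for longest run:
  Position 1 ('b'): new char, reset run to 1
  Position 2 ('c'): new char, reset run to 1
  Position 3 ('b'): new char, reset run to 1
  Position 4 ('c'): new char, reset run to 1
  Position 5 ('a'): new char, reset run to 1
  Position 6 ('a'): continues run of 'a', length=2
  Position 7 ('b'): new char, reset run to 1
  Position 8 ('b'): continues run of 'b', length=2
Longest run: 'a' with length 2

2


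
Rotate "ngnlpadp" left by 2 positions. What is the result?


Input: "ngnlpadp", rotate left by 2
First 2 characters: "ng"
Remaining characters: "nlpadp"
Concatenate remaining + first: "nlpadp" + "ng" = "nlpadpng"

nlpadpng


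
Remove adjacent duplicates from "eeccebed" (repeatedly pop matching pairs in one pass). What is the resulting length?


Input: eeccebed
Stack-based adjacent duplicate removal:
  Read 'e': push. Stack: e
  Read 'e': matches stack top 'e' => pop. Stack: (empty)
  Read 'c': push. Stack: c
  Read 'c': matches stack top 'c' => pop. Stack: (empty)
  Read 'e': push. Stack: e
  Read 'b': push. Stack: eb
  Read 'e': push. Stack: ebe
  Read 'd': push. Stack: ebed
Final stack: "ebed" (length 4)

4


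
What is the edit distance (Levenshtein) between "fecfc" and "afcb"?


Computing edit distance: "fecfc" -> "afcb"
DP table:
           a    f    c    b
      0    1    2    3    4
  f   1    1    1    2    3
  e   2    2    2    2    3
  c   3    3    3    2    3
  f   4    4    3    3    3
  c   5    5    4    3    4
Edit distance = dp[5][4] = 4

4


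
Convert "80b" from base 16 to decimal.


Input: "80b" in base 16
Positional expansion:
  Digit '8' (value 8) x 16^2 = 2048
  Digit '0' (value 0) x 16^1 = 0
  Digit 'b' (value 11) x 16^0 = 11
Sum = 2059

2059


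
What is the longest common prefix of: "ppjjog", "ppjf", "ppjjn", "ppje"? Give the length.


Words: ppjjog, ppjf, ppjjn, ppje
  Position 0: all 'p' => match
  Position 1: all 'p' => match
  Position 2: all 'j' => match
  Position 3: ('j', 'f', 'j', 'e') => mismatch, stop
LCP = "ppj" (length 3)

3


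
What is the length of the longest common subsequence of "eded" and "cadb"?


LCS of "eded" and "cadb"
DP table:
           c    a    d    b
      0    0    0    0    0
  e   0    0    0    0    0
  d   0    0    0    1    1
  e   0    0    0    1    1
  d   0    0    0    1    1
LCS length = dp[4][4] = 1

1


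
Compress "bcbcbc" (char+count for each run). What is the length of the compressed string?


Input: bcbcbc
Runs:
  'b' x 1 => "b1"
  'c' x 1 => "c1"
  'b' x 1 => "b1"
  'c' x 1 => "c1"
  'b' x 1 => "b1"
  'c' x 1 => "c1"
Compressed: "b1c1b1c1b1c1"
Compressed length: 12

12


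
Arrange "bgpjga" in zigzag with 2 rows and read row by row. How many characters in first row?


Zigzag "bgpjga" into 2 rows:
Placing characters:
  'b' => row 0
  'g' => row 1
  'p' => row 0
  'j' => row 1
  'g' => row 0
  'a' => row 1
Rows:
  Row 0: "bpg"
  Row 1: "gja"
First row length: 3

3


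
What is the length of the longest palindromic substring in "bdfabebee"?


Input: "bdfabebee"
Checking substrings for palindromes:
  [4:7] "beb" (len 3) => palindrome
  [5:8] "ebe" (len 3) => palindrome
  [7:9] "ee" (len 2) => palindrome
Longest palindromic substring: "beb" with length 3

3


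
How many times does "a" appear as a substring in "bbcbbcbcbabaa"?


Searching for "a" in "bbcbbcbcbabaa"
Scanning each position:
  Position 0: "b" => no
  Position 1: "b" => no
  Position 2: "c" => no
  Position 3: "b" => no
  Position 4: "b" => no
  Position 5: "c" => no
  Position 6: "b" => no
  Position 7: "c" => no
  Position 8: "b" => no
  Position 9: "a" => MATCH
  Position 10: "b" => no
  Position 11: "a" => MATCH
  Position 12: "a" => MATCH
Total occurrences: 3

3


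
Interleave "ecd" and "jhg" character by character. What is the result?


Interleaving "ecd" and "jhg":
  Position 0: 'e' from first, 'j' from second => "ej"
  Position 1: 'c' from first, 'h' from second => "ch"
  Position 2: 'd' from first, 'g' from second => "dg"
Result: ejchdg

ejchdg


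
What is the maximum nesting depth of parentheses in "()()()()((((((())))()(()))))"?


Input: "()()()()((((((())))()(()))))"
Tracking depth:
  Position 0 '(': depth becomes 1
  Position 1 ')': depth becomes 0
  Position 2 '(': depth becomes 1
  Position 3 ')': depth becomes 0
  Position 4 '(': depth becomes 1
  Position 5 ')': depth becomes 0
  Position 6 '(': depth becomes 1
  Position 7 ')': depth becomes 0
  Position 8 '(': depth becomes 1
  Position 9 '(': depth becomes 2
  Position 10 '(': depth becomes 3
  Position 11 '(': depth becomes 4
  Position 12 '(': depth becomes 5
  Position 13 '(': depth becomes 6
  Position 14 '(': depth becomes 7
  Position 15 ')': depth becomes 6
  Position 16 ')': depth becomes 5
  Position 17 ')': depth becomes 4
  Position 18 ')': depth becomes 3
  Position 19 '(': depth becomes 4
  Position 20 ')': depth becomes 3
  Position 21 '(': depth becomes 4
  Position 22 '(': depth becomes 5
  Position 23 ')': depth becomes 4
  Position 24 ')': depth becomes 3
  Position 25 ')': depth becomes 2
  Position 26 ')': depth becomes 1
  Position 27 ')': depth becomes 0
Maximum depth reached: 7

7


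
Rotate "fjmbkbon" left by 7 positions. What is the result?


Input: "fjmbkbon", rotate left by 7
First 7 characters: "fjmbkbo"
Remaining characters: "n"
Concatenate remaining + first: "n" + "fjmbkbo" = "nfjmbkbo"

nfjmbkbo


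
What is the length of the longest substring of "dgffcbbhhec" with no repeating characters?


Input: "dgffcbbhhec"
Sliding window (track last position of each char):
  Position 0 ('d'): window [0,0] length 1 -- new best
  Position 1 ('g'): window [0,1] length 2 -- new best
  Position 2 ('f'): window [0,2] length 3 -- new best
  Position 3 ('f'): repeat (last at 2), move window start to 3
  Position 3 ('f'): window [3,3] length 1
  Position 4 ('c'): window [3,4] length 2
  Position 5 ('b'): window [3,5] length 3
  Position 6 ('b'): repeat (last at 5), move window start to 6
  Position 6 ('b'): window [6,6] length 1
  Position 7 ('h'): window [6,7] length 2
  Position 8 ('h'): repeat (last at 7), move window start to 8
  Position 8 ('h'): window [8,8] length 1
  Position 9 ('e'): window [8,9] length 2
  Position 10 ('c'): window [8,10] length 3
Longest substring with no repeats: "dgf" with length 3

3


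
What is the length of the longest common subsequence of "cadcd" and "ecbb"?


LCS of "cadcd" and "ecbb"
DP table:
           e    c    b    b
      0    0    0    0    0
  c   0    0    1    1    1
  a   0    0    1    1    1
  d   0    0    1    1    1
  c   0    0    1    1    1
  d   0    0    1    1    1
LCS length = dp[5][4] = 1

1


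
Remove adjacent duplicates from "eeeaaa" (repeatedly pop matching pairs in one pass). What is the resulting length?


Input: eeeaaa
Stack-based adjacent duplicate removal:
  Read 'e': push. Stack: e
  Read 'e': matches stack top 'e' => pop. Stack: (empty)
  Read 'e': push. Stack: e
  Read 'a': push. Stack: ea
  Read 'a': matches stack top 'a' => pop. Stack: e
  Read 'a': push. Stack: ea
Final stack: "ea" (length 2)

2


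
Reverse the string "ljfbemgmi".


Input: ljfbemgmi
Reading characters right to left:
  Position 8: 'i'
  Position 7: 'm'
  Position 6: 'g'
  Position 5: 'm'
  Position 4: 'e'
  Position 3: 'b'
  Position 2: 'f'
  Position 1: 'j'
  Position 0: 'l'
Reversed: imgmebfjl

imgmebfjl


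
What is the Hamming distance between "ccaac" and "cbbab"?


Comparing "ccaac" and "cbbab" position by position:
  Position 0: 'c' vs 'c' => same
  Position 1: 'c' vs 'b' => differ
  Position 2: 'a' vs 'b' => differ
  Position 3: 'a' vs 'a' => same
  Position 4: 'c' vs 'b' => differ
Total differences (Hamming distance): 3

3


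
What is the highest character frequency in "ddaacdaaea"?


Input: ddaacdaaea
Character counts:
  'a': 5
  'c': 1
  'd': 3
  'e': 1
Maximum frequency: 5

5


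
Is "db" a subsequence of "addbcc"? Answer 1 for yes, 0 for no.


Check if "db" is a subsequence of "addbcc"
Greedy scan:
  Position 0 ('a'): no match needed
  Position 1 ('d'): matches sub[0] = 'd'
  Position 2 ('d'): no match needed
  Position 3 ('b'): matches sub[1] = 'b'
  Position 4 ('c'): no match needed
  Position 5 ('c'): no match needed
All 2 characters matched => is a subsequence

1


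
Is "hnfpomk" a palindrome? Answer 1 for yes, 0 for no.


Input: hnfpomk
Reversed: kmopfnh
  Compare pos 0 ('h') with pos 6 ('k'): MISMATCH
  Compare pos 1 ('n') with pos 5 ('m'): MISMATCH
  Compare pos 2 ('f') with pos 4 ('o'): MISMATCH
Result: not a palindrome

0


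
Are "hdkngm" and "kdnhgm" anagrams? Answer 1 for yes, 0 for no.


Strings: "hdkngm", "kdnhgm"
Sorted first:  dghkmn
Sorted second: dghkmn
Sorted forms match => anagrams

1


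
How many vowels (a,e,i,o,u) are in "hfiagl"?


Input: hfiagl
Checking each character:
  'h' at position 0: consonant
  'f' at position 1: consonant
  'i' at position 2: vowel (running total: 1)
  'a' at position 3: vowel (running total: 2)
  'g' at position 4: consonant
  'l' at position 5: consonant
Total vowels: 2

2


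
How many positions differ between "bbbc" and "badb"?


Comparing "bbbc" and "badb" position by position:
  Position 0: 'b' vs 'b' => same
  Position 1: 'b' vs 'a' => DIFFER
  Position 2: 'b' vs 'd' => DIFFER
  Position 3: 'c' vs 'b' => DIFFER
Positions that differ: 3

3


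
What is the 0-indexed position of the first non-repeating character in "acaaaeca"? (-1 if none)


Input: acaaaeca
Character frequencies:
  'a': 5
  'c': 2
  'e': 1
Scanning left to right for freq == 1:
  Position 0 ('a'): freq=5, skip
  Position 1 ('c'): freq=2, skip
  Position 2 ('a'): freq=5, skip
  Position 3 ('a'): freq=5, skip
  Position 4 ('a'): freq=5, skip
  Position 5 ('e'): unique! => answer = 5

5


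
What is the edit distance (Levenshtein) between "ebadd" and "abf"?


Computing edit distance: "ebadd" -> "abf"
DP table:
           a    b    f
      0    1    2    3
  e   1    1    2    3
  b   2    2    1    2
  a   3    2    2    2
  d   4    3    3    3
  d   5    4    4    4
Edit distance = dp[5][3] = 4

4


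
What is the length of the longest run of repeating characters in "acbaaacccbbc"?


Input: "acbaaacccbbc"
Scanning for longest run:
  Position 1 ('c'): new char, reset run to 1
  Position 2 ('b'): new char, reset run to 1
  Position 3 ('a'): new char, reset run to 1
  Position 4 ('a'): continues run of 'a', length=2
  Position 5 ('a'): continues run of 'a', length=3
  Position 6 ('c'): new char, reset run to 1
  Position 7 ('c'): continues run of 'c', length=2
  Position 8 ('c'): continues run of 'c', length=3
  Position 9 ('b'): new char, reset run to 1
  Position 10 ('b'): continues run of 'b', length=2
  Position 11 ('c'): new char, reset run to 1
Longest run: 'a' with length 3

3


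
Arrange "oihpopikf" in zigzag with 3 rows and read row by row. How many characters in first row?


Zigzag "oihpopikf" into 3 rows:
Placing characters:
  'o' => row 0
  'i' => row 1
  'h' => row 2
  'p' => row 1
  'o' => row 0
  'p' => row 1
  'i' => row 2
  'k' => row 1
  'f' => row 0
Rows:
  Row 0: "oof"
  Row 1: "ippk"
  Row 2: "hi"
First row length: 3

3


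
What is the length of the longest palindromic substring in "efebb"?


Input: "efebb"
Checking substrings for palindromes:
  [0:3] "efe" (len 3) => palindrome
  [3:5] "bb" (len 2) => palindrome
Longest palindromic substring: "efe" with length 3

3


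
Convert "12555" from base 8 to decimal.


Input: "12555" in base 8
Positional expansion:
  Digit '1' (value 1) x 8^4 = 4096
  Digit '2' (value 2) x 8^3 = 1024
  Digit '5' (value 5) x 8^2 = 320
  Digit '5' (value 5) x 8^1 = 40
  Digit '5' (value 5) x 8^0 = 5
Sum = 5485

5485


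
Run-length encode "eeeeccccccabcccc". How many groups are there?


Input: eeeeccccccabcccc
Scanning for consecutive runs:
  Group 1: 'e' x 4 (positions 0-3)
  Group 2: 'c' x 6 (positions 4-9)
  Group 3: 'a' x 1 (positions 10-10)
  Group 4: 'b' x 1 (positions 11-11)
  Group 5: 'c' x 4 (positions 12-15)
Total groups: 5

5


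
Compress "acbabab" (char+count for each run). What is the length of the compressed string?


Input: acbabab
Runs:
  'a' x 1 => "a1"
  'c' x 1 => "c1"
  'b' x 1 => "b1"
  'a' x 1 => "a1"
  'b' x 1 => "b1"
  'a' x 1 => "a1"
  'b' x 1 => "b1"
Compressed: "a1c1b1a1b1a1b1"
Compressed length: 14

14


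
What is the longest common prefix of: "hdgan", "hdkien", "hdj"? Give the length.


Words: hdgan, hdkien, hdj
  Position 0: all 'h' => match
  Position 1: all 'd' => match
  Position 2: ('g', 'k', 'j') => mismatch, stop
LCP = "hd" (length 2)

2


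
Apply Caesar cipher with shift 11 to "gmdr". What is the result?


Caesar cipher: shift "gmdr" by 11
  'g' (pos 6) + 11 = pos 17 = 'r'
  'm' (pos 12) + 11 = pos 23 = 'x'
  'd' (pos 3) + 11 = pos 14 = 'o'
  'r' (pos 17) + 11 = pos 2 = 'c'
Result: rxoc

rxoc


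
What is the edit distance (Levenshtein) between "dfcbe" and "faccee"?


Computing edit distance: "dfcbe" -> "faccee"
DP table:
           f    a    c    c    e    e
      0    1    2    3    4    5    6
  d   1    1    2    3    4    5    6
  f   2    1    2    3    4    5    6
  c   3    2    2    2    3    4    5
  b   4    3    3    3    3    4    5
  e   5    4    4    4    4    3    4
Edit distance = dp[5][6] = 4

4


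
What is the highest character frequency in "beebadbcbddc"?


Input: beebadbcbddc
Character counts:
  'a': 1
  'b': 4
  'c': 2
  'd': 3
  'e': 2
Maximum frequency: 4

4


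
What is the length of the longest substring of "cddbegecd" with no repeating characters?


Input: "cddbegecd"
Sliding window (track last position of each char):
  Position 0 ('c'): window [0,0] length 1 -- new best
  Position 1 ('d'): window [0,1] length 2 -- new best
  Position 2 ('d'): repeat (last at 1), move window start to 2
  Position 2 ('d'): window [2,2] length 1
  Position 3 ('b'): window [2,3] length 2
  Position 4 ('e'): window [2,4] length 3 -- new best
  Position 5 ('g'): window [2,5] length 4 -- new best
  Position 6 ('e'): repeat (last at 4), move window start to 5
  Position 6 ('e'): window [5,6] length 2
  Position 7 ('c'): window [5,7] length 3
  Position 8 ('d'): window [5,8] length 4
Longest substring with no repeats: "dbeg" with length 4

4


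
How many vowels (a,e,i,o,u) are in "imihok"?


Input: imihok
Checking each character:
  'i' at position 0: vowel (running total: 1)
  'm' at position 1: consonant
  'i' at position 2: vowel (running total: 2)
  'h' at position 3: consonant
  'o' at position 4: vowel (running total: 3)
  'k' at position 5: consonant
Total vowels: 3

3


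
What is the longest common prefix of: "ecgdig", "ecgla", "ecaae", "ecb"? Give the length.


Words: ecgdig, ecgla, ecaae, ecb
  Position 0: all 'e' => match
  Position 1: all 'c' => match
  Position 2: ('g', 'g', 'a', 'b') => mismatch, stop
LCP = "ec" (length 2)

2


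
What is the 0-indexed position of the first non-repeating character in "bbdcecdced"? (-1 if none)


Input: bbdcecdced
Character frequencies:
  'b': 2
  'c': 3
  'd': 3
  'e': 2
Scanning left to right for freq == 1:
  Position 0 ('b'): freq=2, skip
  Position 1 ('b'): freq=2, skip
  Position 2 ('d'): freq=3, skip
  Position 3 ('c'): freq=3, skip
  Position 4 ('e'): freq=2, skip
  Position 5 ('c'): freq=3, skip
  Position 6 ('d'): freq=3, skip
  Position 7 ('c'): freq=3, skip
  Position 8 ('e'): freq=2, skip
  Position 9 ('d'): freq=3, skip
  No unique character found => answer = -1

-1


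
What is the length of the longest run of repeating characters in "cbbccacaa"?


Input: "cbbccacaa"
Scanning for longest run:
  Position 1 ('b'): new char, reset run to 1
  Position 2 ('b'): continues run of 'b', length=2
  Position 3 ('c'): new char, reset run to 1
  Position 4 ('c'): continues run of 'c', length=2
  Position 5 ('a'): new char, reset run to 1
  Position 6 ('c'): new char, reset run to 1
  Position 7 ('a'): new char, reset run to 1
  Position 8 ('a'): continues run of 'a', length=2
Longest run: 'b' with length 2

2


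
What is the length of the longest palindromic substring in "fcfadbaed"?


Input: "fcfadbaed"
Checking substrings for palindromes:
  [0:3] "fcf" (len 3) => palindrome
Longest palindromic substring: "fcf" with length 3

3


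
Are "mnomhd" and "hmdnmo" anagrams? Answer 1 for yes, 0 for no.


Strings: "mnomhd", "hmdnmo"
Sorted first:  dhmmno
Sorted second: dhmmno
Sorted forms match => anagrams

1


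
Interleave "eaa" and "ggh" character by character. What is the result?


Interleaving "eaa" and "ggh":
  Position 0: 'e' from first, 'g' from second => "eg"
  Position 1: 'a' from first, 'g' from second => "ag"
  Position 2: 'a' from first, 'h' from second => "ah"
Result: egagah

egagah


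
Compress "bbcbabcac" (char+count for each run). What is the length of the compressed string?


Input: bbcbabcac
Runs:
  'b' x 2 => "b2"
  'c' x 1 => "c1"
  'b' x 1 => "b1"
  'a' x 1 => "a1"
  'b' x 1 => "b1"
  'c' x 1 => "c1"
  'a' x 1 => "a1"
  'c' x 1 => "c1"
Compressed: "b2c1b1a1b1c1a1c1"
Compressed length: 16

16


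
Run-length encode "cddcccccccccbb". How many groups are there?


Input: cddcccccccccbb
Scanning for consecutive runs:
  Group 1: 'c' x 1 (positions 0-0)
  Group 2: 'd' x 2 (positions 1-2)
  Group 3: 'c' x 9 (positions 3-11)
  Group 4: 'b' x 2 (positions 12-13)
Total groups: 4

4


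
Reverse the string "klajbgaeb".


Input: klajbgaeb
Reading characters right to left:
  Position 8: 'b'
  Position 7: 'e'
  Position 6: 'a'
  Position 5: 'g'
  Position 4: 'b'
  Position 3: 'j'
  Position 2: 'a'
  Position 1: 'l'
  Position 0: 'k'
Reversed: beagbjalk

beagbjalk


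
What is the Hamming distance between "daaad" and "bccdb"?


Comparing "daaad" and "bccdb" position by position:
  Position 0: 'd' vs 'b' => differ
  Position 1: 'a' vs 'c' => differ
  Position 2: 'a' vs 'c' => differ
  Position 3: 'a' vs 'd' => differ
  Position 4: 'd' vs 'b' => differ
Total differences (Hamming distance): 5

5


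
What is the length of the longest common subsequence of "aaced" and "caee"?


LCS of "aaced" and "caee"
DP table:
           c    a    e    e
      0    0    0    0    0
  a   0    0    1    1    1
  a   0    0    1    1    1
  c   0    1    1    1    1
  e   0    1    1    2    2
  d   0    1    1    2    2
LCS length = dp[5][4] = 2

2


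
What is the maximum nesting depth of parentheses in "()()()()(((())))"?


Input: "()()()()(((())))"
Tracking depth:
  Position 0 '(': depth becomes 1
  Position 1 ')': depth becomes 0
  Position 2 '(': depth becomes 1
  Position 3 ')': depth becomes 0
  Position 4 '(': depth becomes 1
  Position 5 ')': depth becomes 0
  Position 6 '(': depth becomes 1
  Position 7 ')': depth becomes 0
  Position 8 '(': depth becomes 1
  Position 9 '(': depth becomes 2
  Position 10 '(': depth becomes 3
  Position 11 '(': depth becomes 4
  Position 12 ')': depth becomes 3
  Position 13 ')': depth becomes 2
  Position 14 ')': depth becomes 1
  Position 15 ')': depth becomes 0
Maximum depth reached: 4

4


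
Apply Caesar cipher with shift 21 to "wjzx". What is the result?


Caesar cipher: shift "wjzx" by 21
  'w' (pos 22) + 21 = pos 17 = 'r'
  'j' (pos 9) + 21 = pos 4 = 'e'
  'z' (pos 25) + 21 = pos 20 = 'u'
  'x' (pos 23) + 21 = pos 18 = 's'
Result: reus

reus


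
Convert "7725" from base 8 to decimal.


Input: "7725" in base 8
Positional expansion:
  Digit '7' (value 7) x 8^3 = 3584
  Digit '7' (value 7) x 8^2 = 448
  Digit '2' (value 2) x 8^1 = 16
  Digit '5' (value 5) x 8^0 = 5
Sum = 4053

4053


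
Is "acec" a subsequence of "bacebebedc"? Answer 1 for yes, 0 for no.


Check if "acec" is a subsequence of "bacebebedc"
Greedy scan:
  Position 0 ('b'): no match needed
  Position 1 ('a'): matches sub[0] = 'a'
  Position 2 ('c'): matches sub[1] = 'c'
  Position 3 ('e'): matches sub[2] = 'e'
  Position 4 ('b'): no match needed
  Position 5 ('e'): no match needed
  Position 6 ('b'): no match needed
  Position 7 ('e'): no match needed
  Position 8 ('d'): no match needed
  Position 9 ('c'): matches sub[3] = 'c'
All 4 characters matched => is a subsequence

1


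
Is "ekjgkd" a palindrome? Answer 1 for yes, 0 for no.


Input: ekjgkd
Reversed: dkgjke
  Compare pos 0 ('e') with pos 5 ('d'): MISMATCH
  Compare pos 1 ('k') with pos 4 ('k'): match
  Compare pos 2 ('j') with pos 3 ('g'): MISMATCH
Result: not a palindrome

0


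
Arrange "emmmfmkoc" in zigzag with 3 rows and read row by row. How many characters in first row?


Zigzag "emmmfmkoc" into 3 rows:
Placing characters:
  'e' => row 0
  'm' => row 1
  'm' => row 2
  'm' => row 1
  'f' => row 0
  'm' => row 1
  'k' => row 2
  'o' => row 1
  'c' => row 0
Rows:
  Row 0: "efc"
  Row 1: "mmmo"
  Row 2: "mk"
First row length: 3

3
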